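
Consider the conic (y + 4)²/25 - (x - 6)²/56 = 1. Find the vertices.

(6, -9) and (6, 1)

Center (6, -4). The positive term is the y-term, so the transverse axis is vertical; a² = 25, b² = 56.
a = 5. Vertices at (h, k ± a).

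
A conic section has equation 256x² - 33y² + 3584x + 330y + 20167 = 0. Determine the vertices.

(-7, -11) and (-7, 21)

Group: 256(x² + 14x) -33(y² - 10y) = -20167
Completing the square gives 256(x + 7)² -33(y - 5)² = -20167 + 12544 - 825 = -8448.
Divide by -8448: (y - 5)²/256 - (x + 7)²/33 = 1
Hyperbola, center (-7, 5), transverse axis vertical; a² = 256, b² = 33.
a = 16. Vertices at (h, k ± a).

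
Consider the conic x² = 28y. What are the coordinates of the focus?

(0, 7)

Vertex (0, 0); 4p = 28 so p = 7. Opens up.
Focus is p units from the vertex along the axis: (h, k + p).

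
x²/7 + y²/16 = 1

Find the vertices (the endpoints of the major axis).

(0, -4) and (0, 4)

Center (0, 0). The larger denominator 16 sits under the y-term, so the major axis is vertical; a² = 16, b² = 7.
a = 4. Vertices at (h, k ± a).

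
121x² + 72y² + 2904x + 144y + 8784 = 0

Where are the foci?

(-12, -8) and (-12, 6)

121(x² + 24x) + 72(y² + 2y) = -8784
Complete the square: 121(x + 12)² + 72(y + 1)² = -8784 + 17424 + 72 = 8712
Dividing both sides by 8712: (x + 12)²/72 + (y + 1)²/121 = 1
Ellipse, center (-12, -1), major axis vertical; a² = 121, b² = 72.
c² = a² - b² = 121 - 72 = 49, so c = 7.
Foci lie on the vertical axis through the center: (h, k ± c).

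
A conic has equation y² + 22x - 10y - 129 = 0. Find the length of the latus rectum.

22

Only y is squared. Complete the square in y: (y - 5)² = -22(x - 7).
Vertex (7, 5); 4p = -22 so p = -11/2. Opens left.
Latus rectum length = |4p| = 22.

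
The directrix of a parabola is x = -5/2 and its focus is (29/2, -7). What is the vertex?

(6, -7)

The vertex is the midpoint between the focus and the directrix along the axis of symmetry.
Axis is horizontal (directrix is vertical). Vertex x-coordinate = (29/2 + (-5/2))/2 = 6; y-coordinate = -7.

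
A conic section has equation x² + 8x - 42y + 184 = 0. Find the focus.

(-4, 29/2)

Only x is squared. Complete the square in x: (x + 4)² = 42(y - 4).
Vertex (-4, 4); 4p = 42 so p = 21/2. Opens up.
Focus is p units from the vertex along the axis: (h, k + p).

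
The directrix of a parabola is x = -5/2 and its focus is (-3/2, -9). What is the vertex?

(-2, -9)

The vertex is the midpoint between the focus and the directrix along the axis of symmetry.
Axis is horizontal (directrix is vertical). Vertex x-coordinate = (-3/2 + (-5/2))/2 = -2; y-coordinate = -9.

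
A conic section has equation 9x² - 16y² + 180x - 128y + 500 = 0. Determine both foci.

(-15, -4) and (-5, -4)

Rearranging, 9(x² + 20x) -16(y² + 8y) = -500.
9(x + 10)² -16(y + 4)² = -500 + 900 - 256 = 144
Dividing both sides by 144: (x + 10)²/16 - (y + 4)²/9 = 1
Hyperbola, center (-10, -4), transverse axis horizontal; a² = 16, b² = 9.
c² = a² + b² = 16 + 9 = 25, so c = 5.
Foci lie on the horizontal axis through the center: (h ± c, k).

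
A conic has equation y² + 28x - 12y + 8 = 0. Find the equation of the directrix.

Only y is squared. Complete the square in y: (y - 6)² = -28(x - 1).
Vertex (1, 6); 4p = -28 so p = -7. Opens left.
Directrix is the vertical line x = h − p = 1 − (-7) = 8.

x = 8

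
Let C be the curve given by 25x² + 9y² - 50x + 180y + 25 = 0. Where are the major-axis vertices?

Group the x- and y-terms: 25(x² - 2x) + 9(y² + 20y) = -25
25(x - 1)² + 9(y + 10)² = -25 + 25 + 900 = 900
Divide by 900: (x - 1)²/36 + (y + 10)²/100 = 1
Ellipse, center (1, -10), major axis vertical; a² = 100, b² = 36.
a = 10. Vertices at (h, k ± a).

(1, -20) and (1, 0)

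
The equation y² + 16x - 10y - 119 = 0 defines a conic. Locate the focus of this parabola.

Only y is squared. Complete the square in y: (y - 5)² = -16(x - 9).
Vertex (9, 5); 4p = -16 so p = -4. Opens left.
Focus is p units from the vertex along the axis: (h + p, k).

(5, 5)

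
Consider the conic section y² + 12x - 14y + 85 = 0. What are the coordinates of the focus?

Only y is squared. Complete the square in y: (y - 7)² = -12(x + 3).
Vertex (-3, 7); 4p = -12 so p = -3. Opens left.
Focus is p units from the vertex along the axis: (h + p, k).

(-6, 7)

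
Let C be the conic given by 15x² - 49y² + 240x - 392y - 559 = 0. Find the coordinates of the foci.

(-16, -4) and (0, -4)

15(x² + 16x) -49(y² + 8y) = 559
Complete the square in x and y: 15(x + 8)² -49(y + 4)² = 559 + 960 - 784 = 735
Dividing both sides by 735: (x + 8)²/49 - (y + 4)²/15 = 1
Hyperbola, center (-8, -4), transverse axis horizontal; a² = 49, b² = 15.
c² = a² + b² = 49 + 15 = 64, so c = 8.
Foci lie on the horizontal axis through the center: (h ± c, k).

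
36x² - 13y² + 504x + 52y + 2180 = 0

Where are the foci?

Collect terms: 36(x² + 14x) -13(y² - 4y) = -2180
Complete the square: 36(x + 7)² -13(y - 2)² = -2180 + 1764 - 52 = -468
Dividing both sides by -468: (y - 2)²/36 - (x + 7)²/13 = 1
Hyperbola, center (-7, 2), transverse axis vertical; a² = 36, b² = 13.
c² = a² + b² = 36 + 13 = 49, so c = 7.
Foci lie on the vertical axis through the center: (h, k ± c).

(-7, -5) and (-7, 9)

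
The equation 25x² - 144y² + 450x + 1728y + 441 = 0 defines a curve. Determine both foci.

Collect terms: 25(x² + 18x) -144(y² - 12y) = -441
Complete the square in x and y: 25(x + 9)² -144(y - 6)² = -441 + 2025 - 5184 = -3600
Dividing both sides by -3600: (y - 6)²/25 - (x + 9)²/144 = 1
Hyperbola, center (-9, 6), transverse axis vertical; a² = 25, b² = 144.
c² = a² + b² = 25 + 144 = 169, so c = 13.
Foci lie on the vertical axis through the center: (h, k ± c).

(-9, -7) and (-9, 19)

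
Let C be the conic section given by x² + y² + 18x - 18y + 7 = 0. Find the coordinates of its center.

(-9, 9)

Rearranging, (x² + 18x) + (y² - 18y) = -7.
Complete the square in x and y: (x + 9)² + (y - 9)² = -7 + 81 + 81 = 155
So (x + 9)² + (y - 9)² = 155.
Circle centered at (-9, 9) with r² = 155.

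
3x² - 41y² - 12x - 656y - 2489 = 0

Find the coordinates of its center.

(2, -8)

Group: 3(x² - 4x) -41(y² + 16y) = 2489
Completing the square gives 3(x - 2)² -41(y + 8)² = 2489 + 12 - 2624 = -123.
Divide through by -123 to get (y + 8)²/3 - (x - 2)²/41 = 1.
Hyperbola with center (2, -8).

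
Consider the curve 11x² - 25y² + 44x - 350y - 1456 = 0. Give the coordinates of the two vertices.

Group: 11(x² + 4x) -25(y² + 14y) = 1456
Complete the square in x and y: 11(x + 2)² -25(y + 7)² = 1456 + 44 - 1225 = 275
Divide by 275: (x + 2)²/25 - (y + 7)²/11 = 1
Hyperbola, center (-2, -7), transverse axis horizontal; a² = 25, b² = 11.
a = 5. Vertices at (h ± a, k).

(-7, -7) and (3, -7)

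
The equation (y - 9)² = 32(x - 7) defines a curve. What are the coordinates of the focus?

Vertex (7, 9); 4p = 32 so p = 8. Opens right.
Focus is p units from the vertex along the axis: (h + p, k).

(15, 9)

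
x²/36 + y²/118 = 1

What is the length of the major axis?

2√118

Center (0, 0). The larger denominator 118 sits under the y-term, so the major axis is vertical; a² = 118, b² = 36.
a² = 118 so a = √118; the major axis has length 2a = 2√118.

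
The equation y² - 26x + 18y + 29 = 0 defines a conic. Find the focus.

(9/2, -9)

Only y is squared. Complete the square in y: (y + 9)² = 26(x + 2).
Vertex (-2, -9); 4p = 26 so p = 13/2. Opens right.
Focus is p units from the vertex along the axis: (h + p, k).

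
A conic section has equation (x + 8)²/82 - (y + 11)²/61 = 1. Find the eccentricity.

e = √11726/82

Center (-8, -11). The positive term is the x-term, so the transverse axis is horizontal; a² = 82, b² = 61.
c² = a² + b² = 143, so c = √143.
e = c/a = √143/√82 = √11726/82.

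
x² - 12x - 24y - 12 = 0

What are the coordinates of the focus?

Only x is squared. Complete the square in x: (x - 6)² = 24(y + 2).
Vertex (6, -2); 4p = 24 so p = 6. Opens up.
Focus is p units from the vertex along the axis: (h, k + p).

(6, 4)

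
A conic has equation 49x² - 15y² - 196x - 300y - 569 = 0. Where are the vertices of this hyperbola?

Group the x- and y-terms: 49(x² - 4x) -15(y² + 20y) = 569
Complete the square: 49(x - 2)² -15(y + 10)² = 569 + 196 - 1500 = -735
Divide by -735: (y + 10)²/49 - (x - 2)²/15 = 1
Hyperbola, center (2, -10), transverse axis vertical; a² = 49, b² = 15.
a = 7. Vertices at (h, k ± a).

(2, -17) and (2, -3)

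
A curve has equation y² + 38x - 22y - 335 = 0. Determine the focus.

(5/2, 11)

Only y is squared. Complete the square in y: (y - 11)² = -38(x - 12).
Vertex (12, 11); 4p = -38 so p = -19/2. Opens left.
Focus is p units from the vertex along the axis: (h + p, k).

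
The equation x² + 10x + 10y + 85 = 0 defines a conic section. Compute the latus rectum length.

10

Only x is squared. Complete the square in x: (x + 5)² = -10(y + 6).
Vertex (-5, -6); 4p = -10 so p = -5/2. Opens down.
Latus rectum length = |4p| = 10.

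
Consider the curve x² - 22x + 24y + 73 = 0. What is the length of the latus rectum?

Only x is squared. Complete the square in x: (x - 11)² = -24(y - 2).
Vertex (11, 2); 4p = -24 so p = -6. Opens down.
Latus rectum length = |4p| = 24.

24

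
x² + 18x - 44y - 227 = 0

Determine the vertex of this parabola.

(-9, -7)

Only x is squared. Complete the square in x: (x + 9)² = 44(y + 7).
Vertex (-9, -7); 4p = 44 so p = 11. Opens up.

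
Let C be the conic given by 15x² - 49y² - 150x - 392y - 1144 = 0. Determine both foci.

15(x² - 10x) -49(y² + 8y) = 1144
Complete the square: 15(x - 5)² -49(y + 4)² = 1144 + 375 - 784 = 735
Divide through by 735 to get (x - 5)²/49 - (y + 4)²/15 = 1.
Hyperbola, center (5, -4), transverse axis horizontal; a² = 49, b² = 15.
c² = a² + b² = 49 + 15 = 64, so c = 8.
Foci lie on the horizontal axis through the center: (h ± c, k).

(-3, -4) and (13, -4)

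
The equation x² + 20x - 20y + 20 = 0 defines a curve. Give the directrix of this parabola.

y = -9

Only x is squared. Complete the square in x: (x + 10)² = 20(y + 4).
Vertex (-10, -4); 4p = 20 so p = 5. Opens up.
Directrix is the horizontal line y = k − p = -4 − (5) = -9.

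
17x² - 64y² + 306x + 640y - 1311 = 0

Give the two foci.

Group the x- and y-terms: 17(x² + 18x) -64(y² - 10y) = 1311
Complete the square in x and y: 17(x + 9)² -64(y - 5)² = 1311 + 1377 - 1600 = 1088
Divide through by 1088 to get (x + 9)²/64 - (y - 5)²/17 = 1.
Hyperbola, center (-9, 5), transverse axis horizontal; a² = 64, b² = 17.
c² = a² + b² = 64 + 17 = 81, so c = 9.
Foci lie on the horizontal axis through the center: (h ± c, k).

(-18, 5) and (0, 5)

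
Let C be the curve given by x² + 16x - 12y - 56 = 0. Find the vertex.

Only x is squared. Complete the square in x: (x + 8)² = 12(y + 10).
Vertex (-8, -10); 4p = 12 so p = 3. Opens up.

(-8, -10)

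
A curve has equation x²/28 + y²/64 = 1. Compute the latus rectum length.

7

Center (0, 0). The larger denominator 64 sits under the y-term, so the major axis is vertical; a² = 64, b² = 28.
Latus rectum length = 2b²/a = 2·28/8 = 7.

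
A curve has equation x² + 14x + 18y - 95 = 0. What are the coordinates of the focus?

(-7, 7/2)

Only x is squared. Complete the square in x: (x + 7)² = -18(y - 8).
Vertex (-7, 8); 4p = -18 so p = -9/2. Opens down.
Focus is p units from the vertex along the axis: (h, k + p).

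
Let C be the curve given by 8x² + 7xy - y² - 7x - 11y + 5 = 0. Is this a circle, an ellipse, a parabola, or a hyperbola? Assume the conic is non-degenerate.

A = 8, B = 7, C = -1.
Discriminant B² − 4AC = 7² − 4·8·(-1) = 81.
B² − 4AC > 0 ⇒ hyperbola.

hyperbola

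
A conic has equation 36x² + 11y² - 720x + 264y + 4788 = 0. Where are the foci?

Group: 36(x² - 20x) + 11(y² + 24y) = -4788
Complete the square: 36(x - 10)² + 11(y + 12)² = -4788 + 3600 + 1584 = 396
Dividing both sides by 396: (x - 10)²/11 + (y + 12)²/36 = 1
Ellipse, center (10, -12), major axis vertical; a² = 36, b² = 11.
c² = a² - b² = 36 - 11 = 25, so c = 5.
Foci lie on the vertical axis through the center: (h, k ± c).

(10, -17) and (10, -7)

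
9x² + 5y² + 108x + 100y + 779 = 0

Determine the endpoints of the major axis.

(-6, -13) and (-6, -7)

9(x² + 12x) + 5(y² + 20y) = -779
Completing the square gives 9(x + 6)² + 5(y + 10)² = -779 + 324 + 500 = 45.
Dividing both sides by 45: (x + 6)²/5 + (y + 10)²/9 = 1
Ellipse, center (-6, -10), major axis vertical; a² = 9, b² = 5.
a = 3. Vertices at (h, k ± a).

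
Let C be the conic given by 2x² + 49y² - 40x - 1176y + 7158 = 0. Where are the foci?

Group the x- and y-terms: 2(x² - 20x) + 49(y² - 24y) = -7158
Completing the square gives 2(x - 10)² + 49(y - 12)² = -7158 + 200 + 7056 = 98.
Divide by 98: (x - 10)²/49 + (y - 12)²/2 = 1
Ellipse, center (10, 12), major axis horizontal; a² = 49, b² = 2.
c² = a² - b² = 49 - 2 = 47, so c = √47.
Foci lie on the horizontal axis through the center: (h ± c, k).

(10 - √47, 12) and (10 + √47, 12)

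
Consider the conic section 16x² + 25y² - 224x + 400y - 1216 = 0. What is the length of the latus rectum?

Collect terms: 16(x² - 14x) + 25(y² + 16y) = 1216
Completing the square gives 16(x - 7)² + 25(y + 8)² = 1216 + 784 + 1600 = 3600.
Dividing both sides by 3600: (x - 7)²/225 + (y + 8)²/144 = 1
Ellipse, center (7, -8), major axis horizontal; a² = 225, b² = 144.
Latus rectum length = 2b²/a = 2·144/15 = 96/5.

96/5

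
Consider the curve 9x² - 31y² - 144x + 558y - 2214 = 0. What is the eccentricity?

Collect terms: 9(x² - 16x) -31(y² - 18y) = 2214
9(x - 8)² -31(y - 9)² = 2214 + 576 - 2511 = 279
Dividing both sides by 279: (x - 8)²/31 - (y - 9)²/9 = 1
Hyperbola, center (8, 9), transverse axis horizontal; a² = 31, b² = 9.
c² = a² + b² = 40, so c = 2√10.
e = c/a = 2√10/√31 = 2√310/31.

e = 2√310/31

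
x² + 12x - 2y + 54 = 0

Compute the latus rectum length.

2

Only x is squared. Complete the square in x: (x + 6)² = 2(y - 9).
Vertex (-6, 9); 4p = 2 so p = 1/2. Opens up.
Latus rectum length = |4p| = 2.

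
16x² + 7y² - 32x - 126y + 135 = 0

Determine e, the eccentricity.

Group the x- and y-terms: 16(x² - 2x) + 7(y² - 18y) = -135
16(x - 1)² + 7(y - 9)² = -135 + 16 + 567 = 448
Divide by 448: (x - 1)²/28 + (y - 9)²/64 = 1
Ellipse, center (1, 9), major axis vertical; a² = 64, b² = 28.
c² = a² - b² = 36, so c = 6.
e = c/a = 6/8 = 3/4.

e = 3/4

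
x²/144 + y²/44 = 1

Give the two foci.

Center (0, 0). The larger denominator 144 sits under the x-term, so the major axis is horizontal; a² = 144, b² = 44.
c² = a² - b² = 144 - 44 = 100, so c = 10.
Foci lie on the horizontal axis through the center: (h ± c, k).

(-10, 0) and (10, 0)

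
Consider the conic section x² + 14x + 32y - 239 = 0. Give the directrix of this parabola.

y = 17

Only x is squared. Complete the square in x: (x + 7)² = -32(y - 9).
Vertex (-7, 9); 4p = -32 so p = -8. Opens down.
Directrix is the horizontal line y = k − p = 9 − (-8) = 17.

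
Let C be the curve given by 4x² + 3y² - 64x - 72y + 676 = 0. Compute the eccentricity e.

4(x² - 16x) + 3(y² - 24y) = -676
Complete the square in x and y: 4(x - 8)² + 3(y - 12)² = -676 + 256 + 432 = 12
Dividing both sides by 12: (x - 8)²/3 + (y - 12)²/4 = 1
Ellipse, center (8, 12), major axis vertical; a² = 4, b² = 3.
c² = a² - b² = 1, so c = 1.
e = c/a = 1/2.

e = 1/2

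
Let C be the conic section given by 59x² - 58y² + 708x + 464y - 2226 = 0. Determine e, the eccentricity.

e = 3√754/58

Collect terms: 59(x² + 12x) -58(y² - 8y) = 2226
Completing the square gives 59(x + 6)² -58(y - 4)² = 2226 + 2124 - 928 = 3422.
Divide by 3422: (x + 6)²/58 - (y - 4)²/59 = 1
Hyperbola, center (-6, 4), transverse axis horizontal; a² = 58, b² = 59.
c² = a² + b² = 117, so c = 3√13.
e = c/a = 3√13/√58 = 3√754/58.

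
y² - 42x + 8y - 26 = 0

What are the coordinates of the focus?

Only y is squared. Complete the square in y: (y + 4)² = 42(x + 1).
Vertex (-1, -4); 4p = 42 so p = 21/2. Opens right.
Focus is p units from the vertex along the axis: (h + p, k).

(19/2, -4)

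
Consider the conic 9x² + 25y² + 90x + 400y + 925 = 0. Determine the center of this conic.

(-5, -8)

9(x² + 10x) + 25(y² + 16y) = -925
Completing the square gives 9(x + 5)² + 25(y + 8)² = -925 + 225 + 1600 = 900.
Divide by 900: (x + 5)²/100 + (y + 8)²/36 = 1
Ellipse with center (-5, -8).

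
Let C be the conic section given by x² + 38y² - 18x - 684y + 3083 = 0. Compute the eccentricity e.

e = √1406/38

(x² - 18x) + 38(y² - 18y) = -3083
(x - 9)² + 38(y - 9)² = -3083 + 81 + 3078 = 76
Divide by 76: (x - 9)²/76 + (y - 9)²/2 = 1
Ellipse, center (9, 9), major axis horizontal; a² = 76, b² = 2.
c² = a² - b² = 74, so c = √74.
e = c/a = √74/2√19 = √1406/38.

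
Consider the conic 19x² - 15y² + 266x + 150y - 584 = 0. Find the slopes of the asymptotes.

Collect terms: 19(x² + 14x) -15(y² - 10y) = 584
Complete the square: 19(x + 7)² -15(y - 5)² = 584 + 931 - 375 = 1140
Divide by 1140: (x + 7)²/60 - (y - 5)²/76 = 1
Hyperbola, center (-7, 5), transverse axis horizontal; a² = 60, b² = 76.
For a horizontal hyperbola the asymptotes have slope ±b/a.
Here that is ±2√19/2√15 = ±√285/15.

√285/15 and -√285/15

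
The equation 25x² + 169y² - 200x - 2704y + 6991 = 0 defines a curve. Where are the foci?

(-8, 8) and (16, 8)

25(x² - 8x) + 169(y² - 16y) = -6991
Complete the square: 25(x - 4)² + 169(y - 8)² = -6991 + 400 + 10816 = 4225
Divide by 4225: (x - 4)²/169 + (y - 8)²/25 = 1
Ellipse, center (4, 8), major axis horizontal; a² = 169, b² = 25.
c² = a² - b² = 169 - 25 = 144, so c = 12.
Foci lie on the horizontal axis through the center: (h ± c, k).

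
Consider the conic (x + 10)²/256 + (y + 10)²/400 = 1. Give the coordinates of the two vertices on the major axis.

(-10, -30) and (-10, 10)

Center (-10, -10). The larger denominator 400 sits under the y-term, so the major axis is vertical; a² = 400, b² = 256.
a = 20. Vertices at (h, k ± a).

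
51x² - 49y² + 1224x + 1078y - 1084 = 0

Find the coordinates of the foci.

Group the x- and y-terms: 51(x² + 24x) -49(y² - 22y) = 1084
51(x + 12)² -49(y - 11)² = 1084 + 7344 - 5929 = 2499
Divide by 2499: (x + 12)²/49 - (y - 11)²/51 = 1
Hyperbola, center (-12, 11), transverse axis horizontal; a² = 49, b² = 51.
c² = a² + b² = 49 + 51 = 100, so c = 10.
Foci lie on the horizontal axis through the center: (h ± c, k).

(-22, 11) and (-2, 11)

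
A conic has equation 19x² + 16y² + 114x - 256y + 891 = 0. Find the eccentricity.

Group: 19(x² + 6x) + 16(y² - 16y) = -891
Complete the square: 19(x + 3)² + 16(y - 8)² = -891 + 171 + 1024 = 304
Dividing both sides by 304: (x + 3)²/16 + (y - 8)²/19 = 1
Ellipse, center (-3, 8), major axis vertical; a² = 19, b² = 16.
c² = a² - b² = 3, so c = √3.
e = c/a = √3/√19 = √57/19.

e = √57/19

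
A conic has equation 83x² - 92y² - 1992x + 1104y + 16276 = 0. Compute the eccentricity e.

Rearranging, 83(x² - 24x) -92(y² - 12y) = -16276.
Completing the square gives 83(x - 12)² -92(y - 6)² = -16276 + 11952 - 3312 = -7636.
Dividing both sides by -7636: (y - 6)²/83 - (x - 12)²/92 = 1
Hyperbola, center (12, 6), transverse axis vertical; a² = 83, b² = 92.
c² = a² + b² = 175, so c = 5√7.
e = c/a = 5√7/√83 = 5√581/83.

e = 5√581/83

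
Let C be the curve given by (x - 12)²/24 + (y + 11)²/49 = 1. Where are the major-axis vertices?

(12, -18) and (12, -4)

Center (12, -11). The larger denominator 49 sits under the y-term, so the major axis is vertical; a² = 49, b² = 24.
a = 7. Vertices at (h, k ± a).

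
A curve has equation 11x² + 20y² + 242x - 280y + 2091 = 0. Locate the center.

(-11, 7)

Rearranging, 11(x² + 22x) + 20(y² - 14y) = -2091.
Complete the square in x and y: 11(x + 11)² + 20(y - 7)² = -2091 + 1331 + 980 = 220
Dividing both sides by 220: (x + 11)²/20 + (y - 7)²/11 = 1
Ellipse with center (-11, 7).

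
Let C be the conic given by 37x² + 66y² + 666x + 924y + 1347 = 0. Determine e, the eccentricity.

Group the x- and y-terms: 37(x² + 18x) + 66(y² + 14y) = -1347
Complete the square: 37(x + 9)² + 66(y + 7)² = -1347 + 2997 + 3234 = 4884
Divide through by 4884 to get (x + 9)²/132 + (y + 7)²/74 = 1.
Ellipse, center (-9, -7), major axis horizontal; a² = 132, b² = 74.
c² = a² - b² = 58, so c = √58.
e = c/a = √58/2√33 = √1914/66.

e = √1914/66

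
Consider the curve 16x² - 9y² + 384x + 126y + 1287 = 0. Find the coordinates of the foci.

Rearranging, 16(x² + 24x) -9(y² - 14y) = -1287.
Complete the square: 16(x + 12)² -9(y - 7)² = -1287 + 2304 - 441 = 576
Divide by 576: (x + 12)²/36 - (y - 7)²/64 = 1
Hyperbola, center (-12, 7), transverse axis horizontal; a² = 36, b² = 64.
c² = a² + b² = 36 + 64 = 100, so c = 10.
Foci lie on the horizontal axis through the center: (h ± c, k).

(-22, 7) and (-2, 7)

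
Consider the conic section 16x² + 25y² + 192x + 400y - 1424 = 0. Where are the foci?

Rearranging, 16(x² + 12x) + 25(y² + 16y) = 1424.
Complete the square: 16(x + 6)² + 25(y + 8)² = 1424 + 576 + 1600 = 3600
Divide through by 3600 to get (x + 6)²/225 + (y + 8)²/144 = 1.
Ellipse, center (-6, -8), major axis horizontal; a² = 225, b² = 144.
c² = a² - b² = 225 - 144 = 81, so c = 9.
Foci lie on the horizontal axis through the center: (h ± c, k).

(-15, -8) and (3, -8)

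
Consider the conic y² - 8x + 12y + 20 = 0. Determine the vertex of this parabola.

(-2, -6)

Only y is squared. Complete the square in y: (y + 6)² = 8(x + 2).
Vertex (-2, -6); 4p = 8 so p = 2. Opens right.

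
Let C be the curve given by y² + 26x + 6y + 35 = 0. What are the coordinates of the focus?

Only y is squared. Complete the square in y: (y + 3)² = -26(x + 1).
Vertex (-1, -3); 4p = -26 so p = -13/2. Opens left.
Focus is p units from the vertex along the axis: (h + p, k).

(-15/2, -3)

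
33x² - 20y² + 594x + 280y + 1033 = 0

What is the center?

Collect terms: 33(x² + 18x) -20(y² - 14y) = -1033
33(x + 9)² -20(y - 7)² = -1033 + 2673 - 980 = 660
Divide through by 660 to get (x + 9)²/20 - (y - 7)²/33 = 1.
Hyperbola with center (-9, 7).

(-9, 7)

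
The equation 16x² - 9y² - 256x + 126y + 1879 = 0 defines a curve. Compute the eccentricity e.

Collect terms: 16(x² - 16x) -9(y² - 14y) = -1879
Complete the square in x and y: 16(x - 8)² -9(y - 7)² = -1879 + 1024 - 441 = -1296
Divide by -1296: (y - 7)²/144 - (x - 8)²/81 = 1
Hyperbola, center (8, 7), transverse axis vertical; a² = 144, b² = 81.
c² = a² + b² = 225, so c = 15.
e = c/a = 15/12 = 5/4.

e = 5/4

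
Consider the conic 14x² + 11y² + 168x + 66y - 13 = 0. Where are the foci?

Group the x- and y-terms: 14(x² + 12x) + 11(y² + 6y) = 13
Complete the square in x and y: 14(x + 6)² + 11(y + 3)² = 13 + 504 + 99 = 616
Dividing both sides by 616: (x + 6)²/44 + (y + 3)²/56 = 1
Ellipse, center (-6, -3), major axis vertical; a² = 56, b² = 44.
c² = a² - b² = 56 - 44 = 12, so c = 2√3.
Foci lie on the vertical axis through the center: (h, k ± c).

(-6, -3 - 2√3) and (-6, -3 + 2√3)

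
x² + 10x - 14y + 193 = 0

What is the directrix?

y = 17/2

Only x is squared. Complete the square in x: (x + 5)² = 14(y - 12).
Vertex (-5, 12); 4p = 14 so p = 7/2. Opens up.
Directrix is the horizontal line y = k − p = 12 − (7/2) = 17/2.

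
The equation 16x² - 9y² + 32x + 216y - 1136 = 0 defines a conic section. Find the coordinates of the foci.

Collect terms: 16(x² + 2x) -9(y² - 24y) = 1136
Completing the square gives 16(x + 1)² -9(y - 12)² = 1136 + 16 - 1296 = -144.
Divide by -144: (y - 12)²/16 - (x + 1)²/9 = 1
Hyperbola, center (-1, 12), transverse axis vertical; a² = 16, b² = 9.
c² = a² + b² = 16 + 9 = 25, so c = 5.
Foci lie on the vertical axis through the center: (h, k ± c).

(-1, 7) and (-1, 17)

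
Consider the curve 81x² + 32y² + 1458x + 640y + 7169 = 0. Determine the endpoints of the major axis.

(-9, -19) and (-9, -1)

Group the x- and y-terms: 81(x² + 18x) + 32(y² + 20y) = -7169
81(x + 9)² + 32(y + 10)² = -7169 + 6561 + 3200 = 2592
Divide by 2592: (x + 9)²/32 + (y + 10)²/81 = 1
Ellipse, center (-9, -10), major axis vertical; a² = 81, b² = 32.
a = 9. Vertices at (h, k ± a).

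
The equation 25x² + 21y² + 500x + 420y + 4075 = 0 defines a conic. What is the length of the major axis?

10

25(x² + 20x) + 21(y² + 20y) = -4075
Completing the square gives 25(x + 10)² + 21(y + 10)² = -4075 + 2500 + 2100 = 525.
Dividing both sides by 525: (x + 10)²/21 + (y + 10)²/25 = 1
Ellipse, center (-10, -10), major axis vertical; a² = 25, b² = 21.
a² = 25 so a = 5; the major axis has length 2a = 10.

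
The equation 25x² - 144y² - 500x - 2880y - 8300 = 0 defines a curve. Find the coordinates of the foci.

(10, -23) and (10, 3)

Collect terms: 25(x² - 20x) -144(y² + 20y) = 8300
Complete the square: 25(x - 10)² -144(y + 10)² = 8300 + 2500 - 14400 = -3600
Dividing both sides by -3600: (y + 10)²/25 - (x - 10)²/144 = 1
Hyperbola, center (10, -10), transverse axis vertical; a² = 25, b² = 144.
c² = a² + b² = 25 + 144 = 169, so c = 13.
Foci lie on the vertical axis through the center: (h, k ± c).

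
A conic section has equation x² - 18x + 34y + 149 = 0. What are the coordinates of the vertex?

Only x is squared. Complete the square in x: (x - 9)² = -34(y + 2).
Vertex (9, -2); 4p = -34 so p = -17/2. Opens down.

(9, -2)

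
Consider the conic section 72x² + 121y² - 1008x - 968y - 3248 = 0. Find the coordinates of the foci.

(0, 4) and (14, 4)

Group: 72(x² - 14x) + 121(y² - 8y) = 3248
Complete the square in x and y: 72(x - 7)² + 121(y - 4)² = 3248 + 3528 + 1936 = 8712
Divide through by 8712 to get (x - 7)²/121 + (y - 4)²/72 = 1.
Ellipse, center (7, 4), major axis horizontal; a² = 121, b² = 72.
c² = a² - b² = 121 - 72 = 49, so c = 7.
Foci lie on the horizontal axis through the center: (h ± c, k).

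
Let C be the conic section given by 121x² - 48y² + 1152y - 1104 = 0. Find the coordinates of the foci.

Rearranging, 121x² -48(y² - 24y) = 1104.
Complete the square: 121x² -48(y - 12)² = 1104 + 0 - 6912 = -5808
Divide by -5808: (y - 12)²/121 - x²/48 = 1
Hyperbola, center (0, 12), transverse axis vertical; a² = 121, b² = 48.
c² = a² + b² = 121 + 48 = 169, so c = 13.
Foci lie on the vertical axis through the center: (h, k ± c).

(0, -1) and (0, 25)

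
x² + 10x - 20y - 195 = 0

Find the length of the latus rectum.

20

Only x is squared. Complete the square in x: (x + 5)² = 20(y + 11).
Vertex (-5, -11); 4p = 20 so p = 5. Opens up.
Latus rectum length = |4p| = 20.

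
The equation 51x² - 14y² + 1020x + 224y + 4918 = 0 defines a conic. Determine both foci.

(-10, 8 - √65) and (-10, 8 + √65)

Group: 51(x² + 20x) -14(y² - 16y) = -4918
Complete the square in x and y: 51(x + 10)² -14(y - 8)² = -4918 + 5100 - 896 = -714
Divide by -714: (y - 8)²/51 - (x + 10)²/14 = 1
Hyperbola, center (-10, 8), transverse axis vertical; a² = 51, b² = 14.
c² = a² + b² = 51 + 14 = 65, so c = √65.
Foci lie on the vertical axis through the center: (h, k ± c).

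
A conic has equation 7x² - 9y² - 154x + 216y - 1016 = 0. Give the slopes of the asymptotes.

√7/3 and -√7/3

Collect terms: 7(x² - 22x) -9(y² - 24y) = 1016
7(x - 11)² -9(y - 12)² = 1016 + 847 - 1296 = 567
Divide through by 567 to get (x - 11)²/81 - (y - 12)²/63 = 1.
Hyperbola, center (11, 12), transverse axis horizontal; a² = 81, b² = 63.
For a horizontal hyperbola the asymptotes have slope ±b/a.
Here that is ±3√7/9 = ±√7/3.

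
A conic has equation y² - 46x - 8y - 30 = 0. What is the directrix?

Only y is squared. Complete the square in y: (y - 4)² = 46(x + 1).
Vertex (-1, 4); 4p = 46 so p = 23/2. Opens right.
Directrix is the vertical line x = h − p = -1 − (23/2) = -25/2.

x = -25/2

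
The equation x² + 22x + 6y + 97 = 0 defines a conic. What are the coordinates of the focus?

(-11, 5/2)

Only x is squared. Complete the square in x: (x + 11)² = -6(y - 4).
Vertex (-11, 4); 4p = -6 so p = -3/2. Opens down.
Focus is p units from the vertex along the axis: (h, k + p).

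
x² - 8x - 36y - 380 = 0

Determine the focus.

Only x is squared. Complete the square in x: (x - 4)² = 36(y + 11).
Vertex (4, -11); 4p = 36 so p = 9. Opens up.
Focus is p units from the vertex along the axis: (h, k + p).

(4, -2)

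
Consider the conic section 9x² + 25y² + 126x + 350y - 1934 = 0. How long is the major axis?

Group the x- and y-terms: 9(x² + 14x) + 25(y² + 14y) = 1934
9(x + 7)² + 25(y + 7)² = 1934 + 441 + 1225 = 3600
Divide by 3600: (x + 7)²/400 + (y + 7)²/144 = 1
Ellipse, center (-7, -7), major axis horizontal; a² = 400, b² = 144.
a² = 400 so a = 20; the major axis has length 2a = 40.

40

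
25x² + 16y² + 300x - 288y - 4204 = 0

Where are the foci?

25(x² + 12x) + 16(y² - 18y) = 4204
Complete the square in x and y: 25(x + 6)² + 16(y - 9)² = 4204 + 900 + 1296 = 6400
Divide by 6400: (x + 6)²/256 + (y - 9)²/400 = 1
Ellipse, center (-6, 9), major axis vertical; a² = 400, b² = 256.
c² = a² - b² = 400 - 256 = 144, so c = 12.
Foci lie on the vertical axis through the center: (h, k ± c).

(-6, -3) and (-6, 21)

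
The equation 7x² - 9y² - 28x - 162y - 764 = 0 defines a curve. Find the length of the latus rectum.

Group: 7(x² - 4x) -9(y² + 18y) = 764
Completing the square gives 7(x - 2)² -9(y + 9)² = 764 + 28 - 729 = 63.
Dividing both sides by 63: (x - 2)²/9 - (y + 9)²/7 = 1
Hyperbola, center (2, -9), transverse axis horizontal; a² = 9, b² = 7.
Latus rectum length = 2b²/a = 2·7/3 = 14/3.

14/3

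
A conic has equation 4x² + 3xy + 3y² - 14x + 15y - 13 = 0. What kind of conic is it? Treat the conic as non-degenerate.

A = 4, B = 3, C = 3.
Discriminant B² − 4AC = 3² − 4·4·3 = -39.
B² − 4AC < 0 ⇒ ellipse.

ellipse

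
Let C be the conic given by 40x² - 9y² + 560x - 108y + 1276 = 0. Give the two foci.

Group: 40(x² + 14x) -9(y² + 12y) = -1276
Complete the square in x and y: 40(x + 7)² -9(y + 6)² = -1276 + 1960 - 324 = 360
Dividing both sides by 360: (x + 7)²/9 - (y + 6)²/40 = 1
Hyperbola, center (-7, -6), transverse axis horizontal; a² = 9, b² = 40.
c² = a² + b² = 9 + 40 = 49, so c = 7.
Foci lie on the horizontal axis through the center: (h ± c, k).

(-14, -6) and (0, -6)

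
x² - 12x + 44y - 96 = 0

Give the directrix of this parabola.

y = 14

Only x is squared. Complete the square in x: (x - 6)² = -44(y - 3).
Vertex (6, 3); 4p = -44 so p = -11. Opens down.
Directrix is the horizontal line y = k − p = 3 − (-11) = 14.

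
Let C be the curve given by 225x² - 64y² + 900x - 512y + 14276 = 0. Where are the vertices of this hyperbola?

(-2, -19) and (-2, 11)

Group: 225(x² + 4x) -64(y² + 8y) = -14276
Complete the square in x and y: 225(x + 2)² -64(y + 4)² = -14276 + 900 - 1024 = -14400
Divide through by -14400 to get (y + 4)²/225 - (x + 2)²/64 = 1.
Hyperbola, center (-2, -4), transverse axis vertical; a² = 225, b² = 64.
a = 15. Vertices at (h, k ± a).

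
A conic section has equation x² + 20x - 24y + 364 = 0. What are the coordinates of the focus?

(-10, 17)

Only x is squared. Complete the square in x: (x + 10)² = 24(y - 11).
Vertex (-10, 11); 4p = 24 so p = 6. Opens up.
Focus is p units from the vertex along the axis: (h, k + p).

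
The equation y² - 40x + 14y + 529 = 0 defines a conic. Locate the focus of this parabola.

Only y is squared. Complete the square in y: (y + 7)² = 40(x - 12).
Vertex (12, -7); 4p = 40 so p = 10. Opens right.
Focus is p units from the vertex along the axis: (h + p, k).

(22, -7)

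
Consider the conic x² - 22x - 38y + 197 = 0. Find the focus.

Only x is squared. Complete the square in x: (x - 11)² = 38(y - 2).
Vertex (11, 2); 4p = 38 so p = 19/2. Opens up.
Focus is p units from the vertex along the axis: (h, k + p).

(11, 23/2)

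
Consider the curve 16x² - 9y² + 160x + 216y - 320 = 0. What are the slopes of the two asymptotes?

Group: 16(x² + 10x) -9(y² - 24y) = 320
16(x + 5)² -9(y - 12)² = 320 + 400 - 1296 = -576
Dividing both sides by -576: (y - 12)²/64 - (x + 5)²/36 = 1
Hyperbola, center (-5, 12), transverse axis vertical; a² = 64, b² = 36.
For a vertical hyperbola the asymptotes have slope ±a/b.
Here that is ±8/6 = ±4/3.

4/3 and -4/3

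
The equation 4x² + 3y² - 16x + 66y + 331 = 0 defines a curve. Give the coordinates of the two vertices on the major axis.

Group the x- and y-terms: 4(x² - 4x) + 3(y² + 22y) = -331
Completing the square gives 4(x - 2)² + 3(y + 11)² = -331 + 16 + 363 = 48.
Divide through by 48 to get (x - 2)²/12 + (y + 11)²/16 = 1.
Ellipse, center (2, -11), major axis vertical; a² = 16, b² = 12.
a = 4. Vertices at (h, k ± a).

(2, -15) and (2, -7)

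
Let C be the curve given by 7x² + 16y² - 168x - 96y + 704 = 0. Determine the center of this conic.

(12, 3)

Collect terms: 7(x² - 24x) + 16(y² - 6y) = -704
Completing the square gives 7(x - 12)² + 16(y - 3)² = -704 + 1008 + 144 = 448.
Divide through by 448 to get (x - 12)²/64 + (y - 3)²/28 = 1.
Ellipse with center (12, 3).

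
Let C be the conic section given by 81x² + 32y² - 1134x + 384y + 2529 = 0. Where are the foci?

Group the x- and y-terms: 81(x² - 14x) + 32(y² + 12y) = -2529
Complete the square in x and y: 81(x - 7)² + 32(y + 6)² = -2529 + 3969 + 1152 = 2592
Divide by 2592: (x - 7)²/32 + (y + 6)²/81 = 1
Ellipse, center (7, -6), major axis vertical; a² = 81, b² = 32.
c² = a² - b² = 81 - 32 = 49, so c = 7.
Foci lie on the vertical axis through the center: (h, k ± c).

(7, -13) and (7, 1)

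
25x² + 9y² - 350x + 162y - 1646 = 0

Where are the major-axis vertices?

(7, -29) and (7, 11)

Collect terms: 25(x² - 14x) + 9(y² + 18y) = 1646
Complete the square: 25(x - 7)² + 9(y + 9)² = 1646 + 1225 + 729 = 3600
Dividing both sides by 3600: (x - 7)²/144 + (y + 9)²/400 = 1
Ellipse, center (7, -9), major axis vertical; a² = 400, b² = 144.
a = 20. Vertices at (h, k ± a).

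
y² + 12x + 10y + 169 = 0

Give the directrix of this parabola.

Only y is squared. Complete the square in y: (y + 5)² = -12(x + 12).
Vertex (-12, -5); 4p = -12 so p = -3. Opens left.
Directrix is the vertical line x = h − p = -12 − (-3) = -9.

x = -9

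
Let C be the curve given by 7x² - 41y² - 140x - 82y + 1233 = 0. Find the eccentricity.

Group: 7(x² - 20x) -41(y² + 2y) = -1233
Complete the square in x and y: 7(x - 10)² -41(y + 1)² = -1233 + 700 - 41 = -574
Divide through by -574 to get (y + 1)²/14 - (x - 10)²/82 = 1.
Hyperbola, center (10, -1), transverse axis vertical; a² = 14, b² = 82.
c² = a² + b² = 96, so c = 4√6.
e = c/a = 4√6/√14 = 4√21/7.

e = 4√21/7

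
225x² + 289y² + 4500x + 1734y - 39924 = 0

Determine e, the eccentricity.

e = 8/17

225(x² + 20x) + 289(y² + 6y) = 39924
Completing the square gives 225(x + 10)² + 289(y + 3)² = 39924 + 22500 + 2601 = 65025.
Divide through by 65025 to get (x + 10)²/289 + (y + 3)²/225 = 1.
Ellipse, center (-10, -3), major axis horizontal; a² = 289, b² = 225.
c² = a² - b² = 64, so c = 8.
e = c/a = 8/17.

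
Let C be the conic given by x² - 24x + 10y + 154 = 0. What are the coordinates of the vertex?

Only x is squared. Complete the square in x: (x - 12)² = -10(y + 1).
Vertex (12, -1); 4p = -10 so p = -5/2. Opens down.

(12, -1)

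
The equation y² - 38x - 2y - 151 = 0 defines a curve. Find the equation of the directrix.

x = -27/2

Only y is squared. Complete the square in y: (y - 1)² = 38(x + 4).
Vertex (-4, 1); 4p = 38 so p = 19/2. Opens right.
Directrix is the vertical line x = h − p = -4 − (19/2) = -27/2.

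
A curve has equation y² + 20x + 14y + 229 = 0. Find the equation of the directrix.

x = -4

Only y is squared. Complete the square in y: (y + 7)² = -20(x + 9).
Vertex (-9, -7); 4p = -20 so p = -5. Opens left.
Directrix is the vertical line x = h − p = -9 − (-5) = -4.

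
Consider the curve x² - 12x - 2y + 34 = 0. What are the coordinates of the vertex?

Only x is squared. Complete the square in x: (x - 6)² = 2(y + 1).
Vertex (6, -1); 4p = 2 so p = 1/2. Opens up.

(6, -1)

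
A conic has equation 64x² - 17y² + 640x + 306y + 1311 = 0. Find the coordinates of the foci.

Group the x- and y-terms: 64(x² + 10x) -17(y² - 18y) = -1311
Complete the square in x and y: 64(x + 5)² -17(y - 9)² = -1311 + 1600 - 1377 = -1088
Divide by -1088: (y - 9)²/64 - (x + 5)²/17 = 1
Hyperbola, center (-5, 9), transverse axis vertical; a² = 64, b² = 17.
c² = a² + b² = 64 + 17 = 81, so c = 9.
Foci lie on the vertical axis through the center: (h, k ± c).

(-5, 0) and (-5, 18)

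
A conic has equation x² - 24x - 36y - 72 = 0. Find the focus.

Only x is squared. Complete the square in x: (x - 12)² = 36(y + 6).
Vertex (12, -6); 4p = 36 so p = 9. Opens up.
Focus is p units from the vertex along the axis: (h, k + p).

(12, 3)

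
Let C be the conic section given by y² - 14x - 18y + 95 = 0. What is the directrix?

x = -5/2

Only y is squared. Complete the square in y: (y - 9)² = 14(x - 1).
Vertex (1, 9); 4p = 14 so p = 7/2. Opens right.
Directrix is the vertical line x = h − p = 1 − (7/2) = -5/2.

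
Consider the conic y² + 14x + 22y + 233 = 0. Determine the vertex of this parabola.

(-8, -11)

Only y is squared. Complete the square in y: (y + 11)² = -14(x + 8).
Vertex (-8, -11); 4p = -14 so p = -7/2. Opens left.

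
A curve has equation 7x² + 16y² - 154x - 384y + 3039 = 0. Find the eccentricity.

Group the x- and y-terms: 7(x² - 22x) + 16(y² - 24y) = -3039
Complete the square in x and y: 7(x - 11)² + 16(y - 12)² = -3039 + 847 + 2304 = 112
Divide by 112: (x - 11)²/16 + (y - 12)²/7 = 1
Ellipse, center (11, 12), major axis horizontal; a² = 16, b² = 7.
c² = a² - b² = 9, so c = 3.
e = c/a = 3/4.

e = 3/4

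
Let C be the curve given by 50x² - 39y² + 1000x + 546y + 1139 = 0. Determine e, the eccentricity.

50(x² + 20x) -39(y² - 14y) = -1139
50(x + 10)² -39(y - 7)² = -1139 + 5000 - 1911 = 1950
Divide by 1950: (x + 10)²/39 - (y - 7)²/50 = 1
Hyperbola, center (-10, 7), transverse axis horizontal; a² = 39, b² = 50.
c² = a² + b² = 89, so c = √89.
e = c/a = √89/√39 = √3471/39.

e = √3471/39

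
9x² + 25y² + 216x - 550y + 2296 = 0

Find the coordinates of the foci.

9(x² + 24x) + 25(y² - 22y) = -2296
Complete the square: 9(x + 12)² + 25(y - 11)² = -2296 + 1296 + 3025 = 2025
Divide through by 2025 to get (x + 12)²/225 + (y - 11)²/81 = 1.
Ellipse, center (-12, 11), major axis horizontal; a² = 225, b² = 81.
c² = a² - b² = 225 - 81 = 144, so c = 12.
Foci lie on the horizontal axis through the center: (h ± c, k).

(-24, 11) and (0, 11)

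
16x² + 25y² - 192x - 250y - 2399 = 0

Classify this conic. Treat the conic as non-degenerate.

ellipse

No xy term. Coefficients of x² and y² are A = 16, C = 25.
A and C have the same sign but A ≠ C ⇒ ellipse.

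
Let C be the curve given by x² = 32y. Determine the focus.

(0, 8)

Vertex (0, 0); 4p = 32 so p = 8. Opens up.
Focus is p units from the vertex along the axis: (h, k + p).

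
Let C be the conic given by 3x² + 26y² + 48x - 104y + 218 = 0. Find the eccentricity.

Collect terms: 3(x² + 16x) + 26(y² - 4y) = -218
Completing the square gives 3(x + 8)² + 26(y - 2)² = -218 + 192 + 104 = 78.
Divide through by 78 to get (x + 8)²/26 + (y - 2)²/3 = 1.
Ellipse, center (-8, 2), major axis horizontal; a² = 26, b² = 3.
c² = a² - b² = 23, so c = √23.
e = c/a = √23/√26 = √598/26.

e = √598/26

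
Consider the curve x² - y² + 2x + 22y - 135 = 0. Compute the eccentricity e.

e = √2

Collect terms: (x² + 2x) -(y² - 22y) = 135
Complete the square in x and y: (x + 1)² -(y - 11)² = 135 + 1 - 121 = 15
Dividing both sides by 15: (x + 1)²/15 - (y - 11)²/15 = 1
Hyperbola, center (-1, 11), transverse axis horizontal; a² = 15, b² = 15.
c² = a² + b² = 30, so c = √30.
e = c/a = √30/√15 = √2.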